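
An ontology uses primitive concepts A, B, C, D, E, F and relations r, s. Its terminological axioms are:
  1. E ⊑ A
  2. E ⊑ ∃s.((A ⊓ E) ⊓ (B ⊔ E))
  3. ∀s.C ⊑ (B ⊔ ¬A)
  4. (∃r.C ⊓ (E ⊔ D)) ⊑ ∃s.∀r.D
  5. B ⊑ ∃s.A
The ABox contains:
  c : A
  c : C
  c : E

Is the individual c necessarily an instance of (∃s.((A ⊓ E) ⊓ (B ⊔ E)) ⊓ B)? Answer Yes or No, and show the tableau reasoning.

1. c : (∃s.((A ⊓ E) ⊓ (B ⊔ E)) ⊓ B)?  L(c) = {A, C, E} ∪ {(∀s.((¬A ⊔ ¬E) ⊔ (¬B ⊓ ¬E)) ⊔ ¬B)}
   apply at c: E⊑∃s.((A ⊓ E) ⊓ (B ⊔ E))
   open: L(c) ⊇ {A, C, E, ¬B, ∀r.¬C, …} (+ ∃-successors) — c ∉ (∃s.((A ⊓ E) ⊓ (B ⊔ E)) ⊓ B) possible
2. Hence c : (∃s.((A ⊓ E) ⊓ (B ⊔ E)) ⊓ B): not entailed.

No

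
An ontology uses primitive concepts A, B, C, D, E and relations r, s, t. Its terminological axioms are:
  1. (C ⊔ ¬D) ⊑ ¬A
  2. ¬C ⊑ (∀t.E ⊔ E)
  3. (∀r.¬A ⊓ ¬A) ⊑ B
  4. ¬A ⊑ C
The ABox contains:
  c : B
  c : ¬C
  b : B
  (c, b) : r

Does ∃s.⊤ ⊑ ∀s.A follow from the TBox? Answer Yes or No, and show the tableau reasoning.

No

1. ∃s.⊤ ⊑ ∀s.A  ⇔  (∃s.⊤ ⊓ ∃s.¬A) unsat w.r.t. T
   open: L(x₀) ⊇ {A, D, ¬C, ∀t.E, ∃s.¬A, …} (+ ∃-successors)
2. Hence ∃s.⊤ ⊑ ∀s.A: not entailed.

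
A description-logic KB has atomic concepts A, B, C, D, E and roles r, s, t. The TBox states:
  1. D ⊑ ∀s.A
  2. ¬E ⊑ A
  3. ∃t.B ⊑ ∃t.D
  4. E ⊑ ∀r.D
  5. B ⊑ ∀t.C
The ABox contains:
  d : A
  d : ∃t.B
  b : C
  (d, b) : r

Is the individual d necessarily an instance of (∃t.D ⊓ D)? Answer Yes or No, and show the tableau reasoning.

1. d : (∃t.D ⊓ D)?  L(d) = {A, ∃t.B} ∪ {(∀t.¬D ⊔ ¬D)}
   apply at d: ∃t.B⊑∃t.D
   open: L(d) ⊇ {A, ¬B, ¬D, ¬E, ∃t.B, …} (+ ∃-successors) — d ∉ (∃t.D ⊓ D) possible
2. Hence d : (∃t.D ⊓ D): not entailed.

No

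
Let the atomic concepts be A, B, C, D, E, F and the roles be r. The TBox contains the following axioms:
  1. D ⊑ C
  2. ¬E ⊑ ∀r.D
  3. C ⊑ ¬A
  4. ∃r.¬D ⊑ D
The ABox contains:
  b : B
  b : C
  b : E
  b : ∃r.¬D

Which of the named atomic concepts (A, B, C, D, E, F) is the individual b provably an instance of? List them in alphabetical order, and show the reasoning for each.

{B, C, D, E}

1. b : A?  L(b) = {B, C, E, ∃r.¬D} ∪ {¬A}
   apply at b: ∃r.¬D⊑D
   open: L(b) ⊇ {B, C, D, E, ¬A, …} (+ ∃-successors) — b ∉ A possible
2. b : B?  L(b) = {B, C, E, ∃r.¬D} ∪ {¬B}
   clash {B, ¬B} at b — b ∈ B
3. b : C?  L(b) = {B, C, E, ∃r.¬D} ∪ {¬C}
   clash {C, ¬C} at b — b ∈ C
4. b : D?  L(b) = {B, C, E, ∃r.¬D} ∪ {¬D}
   clash {D, ¬D} at b — b ∈ D
5. b : E?  L(b) = {B, C, E, ∃r.¬D} ∪ {¬E}
   clash {E, ¬E} at b — b ∈ E
6. b : F?  L(b) = {B, C, E, ∃r.¬D} ∪ {¬F}
   apply at b: C⊑¬A; ∃r.¬D⊑D
   open: L(b) ⊇ {B, C, D, E, ¬A, …} (+ ∃-successors) — b ∉ F possible
7. Entailed for b: {B, C, D, E}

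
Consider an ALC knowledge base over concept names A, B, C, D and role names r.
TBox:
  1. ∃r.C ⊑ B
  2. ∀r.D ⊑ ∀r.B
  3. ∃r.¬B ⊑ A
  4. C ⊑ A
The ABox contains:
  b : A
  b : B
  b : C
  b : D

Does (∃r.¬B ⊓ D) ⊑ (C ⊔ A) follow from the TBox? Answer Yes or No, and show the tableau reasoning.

Yes

1. (∃r.¬B ⊓ D) ⊑ (C ⊔ A)  ⇔  ((∃r.¬B ⊓ D) ⊓ (¬C ⊓ ¬A)) unsat w.r.t. T
   all branches close; clash {A, ¬A} at x₀
2. Hence (∃r.¬B ⊓ D) ⊑ (C ⊔ A): entailed.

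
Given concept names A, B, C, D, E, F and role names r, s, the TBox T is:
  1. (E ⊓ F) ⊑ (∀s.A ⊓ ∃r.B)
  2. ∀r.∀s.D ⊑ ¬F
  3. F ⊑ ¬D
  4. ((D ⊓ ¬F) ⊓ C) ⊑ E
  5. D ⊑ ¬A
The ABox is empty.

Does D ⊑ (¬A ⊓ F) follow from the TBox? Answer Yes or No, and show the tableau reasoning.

1. D ⊑ (¬A ⊓ F)  ⇔  (D ⊓ (A ⊔ ¬F)) unsat w.r.t. T
   apply at x₀: D⊑¬A
   open: L(x₀) ⊇ {D, ¬A, ¬C, ¬F}
2. Hence D ⊑ (¬A ⊓ F): not entailed.

No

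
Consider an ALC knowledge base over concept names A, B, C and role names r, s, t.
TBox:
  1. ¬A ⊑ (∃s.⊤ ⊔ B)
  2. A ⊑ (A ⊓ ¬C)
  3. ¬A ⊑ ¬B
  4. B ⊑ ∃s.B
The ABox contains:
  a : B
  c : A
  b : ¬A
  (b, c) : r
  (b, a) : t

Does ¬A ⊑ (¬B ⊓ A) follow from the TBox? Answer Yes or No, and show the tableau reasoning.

No

1. ¬A ⊑ (¬B ⊓ A)  ⇔  (¬A ⊓ (B ⊔ ¬A)) unsat w.r.t. T
   apply at x₀: ¬A⊑(∃s.⊤ ⊔ B); ¬A⊑¬B
   open: L(x₀) ⊇ {¬A, ¬B, ∃s.⊤} (+ ∃-successors)
2. Hence ¬A ⊑ (¬B ⊓ A): not entailed.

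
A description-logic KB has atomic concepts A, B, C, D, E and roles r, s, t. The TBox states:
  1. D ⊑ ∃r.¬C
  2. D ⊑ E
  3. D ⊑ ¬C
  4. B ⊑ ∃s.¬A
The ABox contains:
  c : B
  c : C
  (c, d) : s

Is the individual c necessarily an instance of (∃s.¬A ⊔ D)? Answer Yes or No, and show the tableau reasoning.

Yes

1. c : (∃s.¬A ⊔ D)?  L(c) = {B, C} ∪ {(∀s.A ⊓ ¬D)}
   clash {A, ¬A} at an ∃-successor — c ∈ (∃s.¬A ⊔ D)
2. Hence c : (∃s.¬A ⊔ D): entailed.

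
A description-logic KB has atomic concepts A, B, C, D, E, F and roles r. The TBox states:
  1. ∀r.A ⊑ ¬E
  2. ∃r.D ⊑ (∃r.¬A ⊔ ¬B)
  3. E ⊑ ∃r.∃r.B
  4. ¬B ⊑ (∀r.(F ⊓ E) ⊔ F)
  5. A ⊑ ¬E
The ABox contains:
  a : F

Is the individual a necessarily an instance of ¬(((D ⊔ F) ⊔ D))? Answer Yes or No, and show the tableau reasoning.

1. a : ¬(((D ⊔ F) ⊔ D))?  L(a) = {F} ∪ {((D ⊔ F) ⊔ D)}
   open: L(a) ⊇ {B, F, ¬A, ¬E, ∀r.¬D} — a ∉ ¬(((D ⊔ F) ⊔ D)) possible
2. Hence a : ¬(((D ⊔ F) ⊔ D)): not entailed.

No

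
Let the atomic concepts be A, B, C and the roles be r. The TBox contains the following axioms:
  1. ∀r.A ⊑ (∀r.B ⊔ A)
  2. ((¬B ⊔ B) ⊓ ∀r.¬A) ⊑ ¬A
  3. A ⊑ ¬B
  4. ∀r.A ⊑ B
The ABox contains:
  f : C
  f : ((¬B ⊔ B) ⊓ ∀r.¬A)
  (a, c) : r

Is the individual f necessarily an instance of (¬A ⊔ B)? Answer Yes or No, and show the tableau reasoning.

Yes

1. f : (¬A ⊔ B)?  L(f) = {C, ((¬B ⊔ B) ⊓ ∀r.¬A)} ∪ {(A ⊓ ¬B)}
   clash {B, ¬B} at f — f ∈ (¬A ⊔ B)
2. Hence f : (¬A ⊔ B): entailed.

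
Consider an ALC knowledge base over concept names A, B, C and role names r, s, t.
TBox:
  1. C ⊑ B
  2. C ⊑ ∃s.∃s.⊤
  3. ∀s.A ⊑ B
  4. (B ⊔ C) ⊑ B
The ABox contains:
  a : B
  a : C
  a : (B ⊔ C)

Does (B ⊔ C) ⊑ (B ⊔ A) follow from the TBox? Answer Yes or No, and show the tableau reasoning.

Yes

1. (B ⊔ C) ⊑ (B ⊔ A)  ⇔  ((B ⊔ C) ⊓ (¬B ⊓ ¬A)) unsat w.r.t. T
   all branches close; clash {B, ¬B} at x₀
2. Hence (B ⊔ C) ⊑ (B ⊔ A): entailed.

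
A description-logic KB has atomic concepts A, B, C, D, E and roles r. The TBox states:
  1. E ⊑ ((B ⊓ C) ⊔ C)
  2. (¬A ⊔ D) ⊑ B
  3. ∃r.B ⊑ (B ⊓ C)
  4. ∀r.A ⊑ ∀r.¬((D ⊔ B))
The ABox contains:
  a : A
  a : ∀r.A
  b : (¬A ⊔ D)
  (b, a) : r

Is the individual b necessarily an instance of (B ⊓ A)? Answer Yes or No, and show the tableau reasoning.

1. b : (B ⊓ A)?  L(b) = {(¬A ⊔ D)} ∪ {(¬B ⊔ ¬A)}
   apply at b: (¬A ⊔ D)⊑B
   open: L(b) ⊇ {B, ¬A, ¬E, ∀r.(¬D ⊓ ¬B), ∀r.¬B} — b ∉ (B ⊓ A) possible
2. Hence b : (B ⊓ A): not entailed.

No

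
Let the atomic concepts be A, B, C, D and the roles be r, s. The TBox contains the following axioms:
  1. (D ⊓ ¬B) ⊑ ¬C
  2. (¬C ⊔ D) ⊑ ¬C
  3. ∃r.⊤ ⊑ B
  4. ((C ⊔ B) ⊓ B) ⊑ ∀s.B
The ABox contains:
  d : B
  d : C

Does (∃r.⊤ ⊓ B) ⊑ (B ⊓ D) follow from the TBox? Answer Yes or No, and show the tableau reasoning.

1. (∃r.⊤ ⊓ B) ⊑ (B ⊓ D)  ⇔  ((∃r.⊤ ⊓ B) ⊓ (¬B ⊔ ¬D)) unsat w.r.t. T
   open: L(x₀) ⊇ {B, C, ¬D, ∀s.B, ∃r.⊤} (+ ∃-successors)
2. Hence (∃r.⊤ ⊓ B) ⊑ (B ⊓ D): not entailed.

No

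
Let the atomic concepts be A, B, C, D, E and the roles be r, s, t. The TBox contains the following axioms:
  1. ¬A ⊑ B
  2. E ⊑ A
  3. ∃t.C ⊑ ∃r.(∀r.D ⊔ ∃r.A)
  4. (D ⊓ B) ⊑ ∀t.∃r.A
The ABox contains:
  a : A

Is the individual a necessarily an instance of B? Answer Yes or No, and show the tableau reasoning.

No

1. a : B?  L(a) = {A} ∪ {¬B}
   open: L(a) ⊇ {A, ¬B, ∀t.¬C} — a ∉ B possible
2. Hence a : B: not entailed.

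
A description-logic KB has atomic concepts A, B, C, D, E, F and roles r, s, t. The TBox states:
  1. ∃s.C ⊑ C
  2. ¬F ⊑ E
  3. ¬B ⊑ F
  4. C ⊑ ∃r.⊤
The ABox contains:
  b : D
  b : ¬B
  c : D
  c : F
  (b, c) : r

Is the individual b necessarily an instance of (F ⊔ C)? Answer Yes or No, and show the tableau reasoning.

Yes

1. b : (F ⊔ C)?  L(b) = {D, ¬B} ∪ {(¬F ⊓ ¬C)}
   clash {F, ¬F} at b — b ∈ (F ⊔ C)
2. Hence b : (F ⊔ C): entailed.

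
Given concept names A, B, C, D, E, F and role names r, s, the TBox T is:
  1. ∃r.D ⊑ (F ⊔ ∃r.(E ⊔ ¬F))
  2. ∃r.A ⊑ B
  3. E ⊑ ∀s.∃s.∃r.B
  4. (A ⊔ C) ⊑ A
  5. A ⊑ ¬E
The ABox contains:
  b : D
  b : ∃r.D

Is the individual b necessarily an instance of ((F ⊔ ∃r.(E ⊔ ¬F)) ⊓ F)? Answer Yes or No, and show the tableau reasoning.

No

1. b : ((F ⊔ ∃r.(E ⊔ ¬F)) ⊓ F)?  L(b) = {D, ∃r.D} ∪ {((¬F ⊓ ∀r.(¬E ⊓ F)) ⊔ ¬F)}
   apply at b: ∃r.D⊑(F ⊔ ∃r.(E ⊔ ¬F))
   open: L(b) ⊇ {D, ¬A, ¬C, ¬E, ¬F, …} (+ ∃-successors) — b ∉ ((F ⊔ ∃r.(E ⊔ ¬F)) ⊓ F) possible
2. Hence b : ((F ⊔ ∃r.(E ⊔ ¬F)) ⊓ F): not entailed.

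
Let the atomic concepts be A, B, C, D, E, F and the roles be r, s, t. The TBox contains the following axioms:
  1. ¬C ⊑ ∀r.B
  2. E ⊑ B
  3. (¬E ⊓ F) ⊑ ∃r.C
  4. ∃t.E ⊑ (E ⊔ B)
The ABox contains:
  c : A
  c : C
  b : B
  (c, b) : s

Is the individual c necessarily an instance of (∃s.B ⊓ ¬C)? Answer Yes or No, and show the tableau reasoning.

1. c : (∃s.B ⊓ ¬C)?  L(c) = {A, C} ∪ {(∀s.¬B ⊔ C)}
   open: L(c) ⊇ {A, C, ¬E, ¬F, ∀t.¬E} — c ∉ (∃s.B ⊓ ¬C) possible
2. Hence c : (∃s.B ⊓ ¬C): not entailed.

No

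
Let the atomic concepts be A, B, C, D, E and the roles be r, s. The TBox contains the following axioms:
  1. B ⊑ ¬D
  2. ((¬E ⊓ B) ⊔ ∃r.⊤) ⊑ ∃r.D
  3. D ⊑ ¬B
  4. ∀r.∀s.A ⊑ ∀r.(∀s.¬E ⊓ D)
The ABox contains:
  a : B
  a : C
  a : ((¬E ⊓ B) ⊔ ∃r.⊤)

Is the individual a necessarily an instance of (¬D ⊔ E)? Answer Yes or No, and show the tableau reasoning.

1. a : (¬D ⊔ E)?  L(a) = {B, C, ((¬E ⊓ B) ⊔ ∃r.⊤)} ∪ {(D ⊓ ¬E)}
   clash {D, ¬D} at a — a ∈ (¬D ⊔ E)
2. Hence a : (¬D ⊔ E): entailed.

Yes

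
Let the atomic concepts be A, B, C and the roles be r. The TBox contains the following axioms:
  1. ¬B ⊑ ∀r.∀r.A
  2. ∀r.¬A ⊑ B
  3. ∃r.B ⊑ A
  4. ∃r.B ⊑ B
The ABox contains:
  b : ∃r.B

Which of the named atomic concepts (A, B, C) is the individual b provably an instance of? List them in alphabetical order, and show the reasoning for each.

1. b : A?  L(b) = {∃r.B} ∪ {¬A}
   clash {A, ¬A} at b — b ∈ A
2. b : B?  L(b) = {∃r.B} ∪ {¬B}
   clash {B, ¬B} at b — b ∈ B
3. b : C?  L(b) = {∃r.B} ∪ {¬C}
   apply at b: ∃r.B⊑A; ∃r.B⊑B
   open: L(b) ⊇ {A, B, ¬C, ∃r.A, ∃r.B} (+ ∃-successors) — b ∉ C possible
4. Entailed for b: {A, B}

{A, B}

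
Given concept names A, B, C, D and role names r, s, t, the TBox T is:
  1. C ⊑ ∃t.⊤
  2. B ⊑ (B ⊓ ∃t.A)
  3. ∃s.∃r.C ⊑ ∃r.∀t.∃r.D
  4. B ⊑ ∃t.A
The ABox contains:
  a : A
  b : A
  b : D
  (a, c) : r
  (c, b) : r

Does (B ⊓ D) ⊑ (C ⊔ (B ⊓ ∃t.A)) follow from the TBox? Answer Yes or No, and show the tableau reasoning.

Yes

1. (B ⊓ D) ⊑ (C ⊔ (B ⊓ ∃t.A))  ⇔  ((B ⊓ D) ⊓ (¬C ⊓ (¬B ⊔ ∀t.¬A))) unsat w.r.t. T
   all branches close; clash {A, ¬A} at an ∃-successor
2. Hence (B ⊓ D) ⊑ (C ⊔ (B ⊓ ∃t.A)): entailed.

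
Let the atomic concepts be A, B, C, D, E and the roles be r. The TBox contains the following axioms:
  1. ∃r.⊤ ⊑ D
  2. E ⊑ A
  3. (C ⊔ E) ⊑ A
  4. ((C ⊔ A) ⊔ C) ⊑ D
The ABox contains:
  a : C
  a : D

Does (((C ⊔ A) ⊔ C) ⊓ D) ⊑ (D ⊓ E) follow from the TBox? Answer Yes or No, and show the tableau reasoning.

1. (((C ⊔ A) ⊔ C) ⊓ D) ⊑ (D ⊓ E)  ⇔  ((((C ⊔ A) ⊔ C) ⊓ D) ⊓ (¬D ⊔ ¬E)) unsat w.r.t. T
   open: L(x₀) ⊇ {A, C, D, ¬E}
2. Hence (((C ⊔ A) ⊔ C) ⊓ D) ⊑ (D ⊓ E): not entailed.

No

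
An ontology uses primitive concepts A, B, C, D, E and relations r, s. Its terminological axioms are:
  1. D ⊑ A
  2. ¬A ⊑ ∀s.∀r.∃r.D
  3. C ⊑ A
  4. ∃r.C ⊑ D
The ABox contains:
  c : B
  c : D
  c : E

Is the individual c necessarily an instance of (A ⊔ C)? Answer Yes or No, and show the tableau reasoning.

1. c : (A ⊔ C)?  L(c) = {B, D, E} ∪ {(¬A ⊓ ¬C)}
   clash {A, ¬A} at c — c ∈ (A ⊔ C)
2. Hence c : (A ⊔ C): entailed.

Yes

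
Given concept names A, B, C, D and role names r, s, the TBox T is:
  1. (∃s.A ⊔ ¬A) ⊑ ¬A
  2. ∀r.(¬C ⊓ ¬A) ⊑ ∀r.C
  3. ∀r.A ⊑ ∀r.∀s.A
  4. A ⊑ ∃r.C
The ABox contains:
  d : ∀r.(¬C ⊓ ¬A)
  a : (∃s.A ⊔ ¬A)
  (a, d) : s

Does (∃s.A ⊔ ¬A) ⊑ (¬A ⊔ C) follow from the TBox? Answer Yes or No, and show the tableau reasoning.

Yes

1. (∃s.A ⊔ ¬A) ⊑ (¬A ⊔ C)  ⇔  ((∃s.A ⊔ ¬A) ⊓ (A ⊓ ¬C)) unsat w.r.t. T
   all branches close; clash {A, ¬A} at x₀
2. Hence (∃s.A ⊔ ¬A) ⊑ (¬A ⊔ C): entailed.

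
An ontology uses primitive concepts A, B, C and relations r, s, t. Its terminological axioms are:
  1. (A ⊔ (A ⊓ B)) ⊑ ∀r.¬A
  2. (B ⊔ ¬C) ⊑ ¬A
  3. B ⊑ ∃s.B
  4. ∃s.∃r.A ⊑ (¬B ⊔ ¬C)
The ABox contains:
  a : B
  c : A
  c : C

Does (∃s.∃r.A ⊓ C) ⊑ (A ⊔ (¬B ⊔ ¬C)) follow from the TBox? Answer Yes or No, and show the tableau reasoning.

1. (∃s.∃r.A ⊓ C) ⊑ (A ⊔ (¬B ⊔ ¬C))  ⇔  ((∃s.∃r.A ⊓ C) ⊓ (¬A ⊓ (B ⊓ C))) unsat w.r.t. T
   all branches close; clash {C, ¬C} at x₀
2. Hence (∃s.∃r.A ⊓ C) ⊑ (A ⊔ (¬B ⊔ ¬C)): entailed.

Yes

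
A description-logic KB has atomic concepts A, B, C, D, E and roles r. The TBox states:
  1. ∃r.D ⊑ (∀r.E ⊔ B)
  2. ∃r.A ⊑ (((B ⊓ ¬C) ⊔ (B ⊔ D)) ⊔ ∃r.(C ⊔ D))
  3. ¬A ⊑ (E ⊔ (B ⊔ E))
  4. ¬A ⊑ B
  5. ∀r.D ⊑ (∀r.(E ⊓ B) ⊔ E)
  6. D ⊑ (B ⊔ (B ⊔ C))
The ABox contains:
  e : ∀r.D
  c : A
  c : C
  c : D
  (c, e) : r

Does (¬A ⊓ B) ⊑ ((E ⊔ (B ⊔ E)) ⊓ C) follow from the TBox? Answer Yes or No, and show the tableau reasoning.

No

1. (¬A ⊓ B) ⊑ ((E ⊔ (B ⊔ E)) ⊓ C)  ⇔  ((¬A ⊓ B) ⊓ ((¬E ⊓ (¬B ⊓ ¬E)) ⊔ ¬C)) unsat w.r.t. T
   apply at x₀: ¬A⊑(E ⊔ (B ⊔ E))
   open: L(x₀) ⊇ {B, E, ¬A, ¬C, ¬D, …} (+ ∃-successors)
2. Hence (¬A ⊓ B) ⊑ ((E ⊔ (B ⊔ E)) ⊓ C): not entailed.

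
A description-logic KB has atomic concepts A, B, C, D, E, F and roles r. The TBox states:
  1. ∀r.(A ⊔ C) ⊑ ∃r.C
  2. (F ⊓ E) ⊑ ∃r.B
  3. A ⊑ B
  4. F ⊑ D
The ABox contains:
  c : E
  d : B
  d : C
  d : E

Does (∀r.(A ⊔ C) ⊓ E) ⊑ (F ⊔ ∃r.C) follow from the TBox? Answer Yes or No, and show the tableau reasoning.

1. (∀r.(A ⊔ C) ⊓ E) ⊑ (F ⊔ ∃r.C)  ⇔  ((∀r.(A ⊔ C) ⊓ E) ⊓ (¬F ⊓ ∀r.¬C)) unsat w.r.t. T
   all branches close; clash {C, ¬C} at an ∃-successor
2. Hence (∀r.(A ⊔ C) ⊓ E) ⊑ (F ⊔ ∃r.C): entailed.

Yes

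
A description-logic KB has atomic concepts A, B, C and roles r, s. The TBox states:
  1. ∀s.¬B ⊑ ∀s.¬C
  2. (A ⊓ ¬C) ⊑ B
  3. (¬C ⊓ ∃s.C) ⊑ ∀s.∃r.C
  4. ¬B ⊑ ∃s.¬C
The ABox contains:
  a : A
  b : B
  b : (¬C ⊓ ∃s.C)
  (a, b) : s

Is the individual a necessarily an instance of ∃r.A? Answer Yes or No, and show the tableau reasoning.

1. a : ∃r.A?  L(a) = {A} ∪ {∀r.¬A}
   open: L(a) ⊇ {A, B, C, ∀r.¬A, ∃s.B} (+ ∃-successors) — a ∉ ∃r.A possible
2. Hence a : ∃r.A: not entailed.

No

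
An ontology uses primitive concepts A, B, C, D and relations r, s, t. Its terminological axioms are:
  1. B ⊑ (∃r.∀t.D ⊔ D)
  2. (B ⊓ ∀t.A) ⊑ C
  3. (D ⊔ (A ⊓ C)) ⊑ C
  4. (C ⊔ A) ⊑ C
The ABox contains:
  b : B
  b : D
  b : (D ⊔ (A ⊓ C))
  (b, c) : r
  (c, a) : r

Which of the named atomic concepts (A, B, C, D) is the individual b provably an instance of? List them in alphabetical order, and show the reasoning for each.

{B, C, D}

1. b : A?  L(b) = {B, D, (D ⊔ (A ⊓ C))} ∪ {¬A}
   apply at b: B⊑(∃r.∀t.D ⊔ D); (D ⊔ (A ⊓ C))⊑C
   open: L(b) ⊇ {B, C, D, ¬A} — b ∉ A possible
2. b : B?  L(b) = {B, D, (D ⊔ (A ⊓ C))} ∪ {¬B}
   clash {B, ¬B} at b — b ∈ B
3. b : C?  L(b) = {B, D, (D ⊔ (A ⊓ C))} ∪ {¬C}
   clash {C, ¬C} at b — b ∈ C
4. b : D?  L(b) = {B, D, (D ⊔ (A ⊓ C))} ∪ {¬D}
   clash {D, ¬D} at b — b ∈ D
5. Entailed for b: {B, C, D}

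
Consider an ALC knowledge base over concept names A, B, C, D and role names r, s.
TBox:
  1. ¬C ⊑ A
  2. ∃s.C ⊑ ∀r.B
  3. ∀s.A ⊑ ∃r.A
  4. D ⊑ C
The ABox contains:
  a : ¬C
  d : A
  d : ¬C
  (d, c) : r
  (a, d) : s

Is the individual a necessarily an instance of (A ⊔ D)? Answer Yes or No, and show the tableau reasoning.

Yes

1. a : (A ⊔ D)?  L(a) = {¬C} ∪ {(¬A ⊓ ¬D)}
   clash {A, ¬A} at a — a ∈ (A ⊔ D)
2. Hence a : (A ⊔ D): entailed.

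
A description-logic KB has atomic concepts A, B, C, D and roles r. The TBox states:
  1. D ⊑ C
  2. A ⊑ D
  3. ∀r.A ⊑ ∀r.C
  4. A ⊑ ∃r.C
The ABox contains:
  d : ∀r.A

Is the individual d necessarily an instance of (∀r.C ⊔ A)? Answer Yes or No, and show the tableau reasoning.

Yes

1. d : (∀r.C ⊔ A)?  L(d) = {∀r.A} ∪ {(∃r.¬C ⊓ ¬A)}
   clash {C, ¬C} at an ∃-successor — d ∈ (∀r.C ⊔ A)
2. Hence d : (∀r.C ⊔ A): entailed.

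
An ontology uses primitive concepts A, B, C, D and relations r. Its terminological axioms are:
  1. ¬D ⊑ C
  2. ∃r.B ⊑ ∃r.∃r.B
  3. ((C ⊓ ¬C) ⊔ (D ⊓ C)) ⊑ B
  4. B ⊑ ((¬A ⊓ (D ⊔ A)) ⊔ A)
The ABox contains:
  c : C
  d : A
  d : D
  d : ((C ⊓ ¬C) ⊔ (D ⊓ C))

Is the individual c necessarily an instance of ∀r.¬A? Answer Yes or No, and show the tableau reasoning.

No

1. c : ∀r.¬A?  L(c) = {C} ∪ {∃r.A}
   open: L(c) ⊇ {C, ¬B, ¬D, ∀r.¬B, ∃r.A} (+ ∃-successors) — c ∉ ∀r.¬A possible
2. Hence c : ∀r.¬A: not entailed.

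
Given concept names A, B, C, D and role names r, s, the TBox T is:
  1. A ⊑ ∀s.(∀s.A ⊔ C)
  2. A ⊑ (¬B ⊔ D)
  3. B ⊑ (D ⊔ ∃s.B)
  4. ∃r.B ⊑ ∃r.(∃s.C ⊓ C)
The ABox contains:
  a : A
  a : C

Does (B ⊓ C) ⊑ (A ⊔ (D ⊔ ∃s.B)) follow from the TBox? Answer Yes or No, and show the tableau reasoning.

Yes

1. (B ⊓ C) ⊑ (A ⊔ (D ⊔ ∃s.B))  ⇔  ((B ⊓ C) ⊓ (¬A ⊓ (¬D ⊓ ∀s.¬B))) unsat w.r.t. T
   all branches close; clash {B, ¬B} at an ∃-successor
2. Hence (B ⊓ C) ⊑ (A ⊔ (D ⊔ ∃s.B)): entailed.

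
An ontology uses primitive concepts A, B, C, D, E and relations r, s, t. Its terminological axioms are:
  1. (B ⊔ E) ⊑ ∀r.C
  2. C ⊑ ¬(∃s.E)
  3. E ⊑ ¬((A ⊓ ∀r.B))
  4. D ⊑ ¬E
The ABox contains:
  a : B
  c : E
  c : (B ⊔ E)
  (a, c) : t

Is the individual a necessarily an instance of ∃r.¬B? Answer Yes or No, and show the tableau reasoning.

1. a : ∃r.¬B?  L(a) = {B} ∪ {∀r.B}
   open: L(a) ⊇ {B, ¬C, ¬D, ¬E, ∀r.B, …} — a ∉ ∃r.¬B possible
2. Hence a : ∃r.¬B: not entailed.

No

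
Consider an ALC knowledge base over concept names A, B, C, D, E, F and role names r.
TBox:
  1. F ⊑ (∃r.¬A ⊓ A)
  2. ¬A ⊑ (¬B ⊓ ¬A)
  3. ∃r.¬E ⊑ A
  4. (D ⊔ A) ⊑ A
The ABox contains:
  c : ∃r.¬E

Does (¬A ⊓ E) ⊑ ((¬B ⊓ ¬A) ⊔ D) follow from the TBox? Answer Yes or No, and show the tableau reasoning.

Yes

1. (¬A ⊓ E) ⊑ ((¬B ⊓ ¬A) ⊔ D)  ⇔  ((¬A ⊓ E) ⊓ ((B ⊔ A) ⊓ ¬D)) unsat w.r.t. T
   all branches close; clash {A, ¬A} at x₀
2. Hence (¬A ⊓ E) ⊑ ((¬B ⊓ ¬A) ⊔ D): entailed.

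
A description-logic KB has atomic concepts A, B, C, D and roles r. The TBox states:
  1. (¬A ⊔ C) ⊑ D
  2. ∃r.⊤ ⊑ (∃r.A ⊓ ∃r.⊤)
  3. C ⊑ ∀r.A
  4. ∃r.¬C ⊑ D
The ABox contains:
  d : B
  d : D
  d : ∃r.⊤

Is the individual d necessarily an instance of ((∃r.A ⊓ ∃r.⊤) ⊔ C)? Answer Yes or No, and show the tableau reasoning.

1. d : ((∃r.A ⊓ ∃r.⊤) ⊔ C)?  L(d) = {B, D, ∃r.⊤} ∪ {((∀r.¬A ⊔ ∀r.⊥) ⊓ ¬C)}
   clash ⊥ at an ∃-successor — d ∈ ((∃r.A ⊓ ∃r.⊤) ⊔ C)
2. Hence d : ((∃r.A ⊓ ∃r.⊤) ⊔ C): entailed.

Yes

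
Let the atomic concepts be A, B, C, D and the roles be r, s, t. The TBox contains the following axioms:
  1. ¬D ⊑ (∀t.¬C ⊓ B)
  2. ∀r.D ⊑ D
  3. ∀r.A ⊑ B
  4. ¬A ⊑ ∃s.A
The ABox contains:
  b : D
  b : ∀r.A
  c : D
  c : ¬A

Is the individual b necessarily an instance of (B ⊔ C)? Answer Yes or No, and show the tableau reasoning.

1. b : (B ⊔ C)?  L(b) = {D, ∀r.A} ∪ {(¬B ⊓ ¬C)}
   clash {B, ¬B} at b — b ∈ (B ⊔ C)
2. Hence b : (B ⊔ C): entailed.

Yes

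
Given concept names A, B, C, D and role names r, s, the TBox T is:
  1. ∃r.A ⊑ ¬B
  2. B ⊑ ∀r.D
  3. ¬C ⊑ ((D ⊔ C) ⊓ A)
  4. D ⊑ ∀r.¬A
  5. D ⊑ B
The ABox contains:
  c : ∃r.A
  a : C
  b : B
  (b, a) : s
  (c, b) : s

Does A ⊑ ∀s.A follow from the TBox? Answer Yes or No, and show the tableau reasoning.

1. A ⊑ ∀s.A  ⇔  (A ⊓ ∃s.¬A) unsat w.r.t. T
   open: L(x₀) ⊇ {A, C, ¬B, ¬D, ∃s.¬A} (+ ∃-successors)
2. Hence A ⊑ ∀s.A: not entailed.

No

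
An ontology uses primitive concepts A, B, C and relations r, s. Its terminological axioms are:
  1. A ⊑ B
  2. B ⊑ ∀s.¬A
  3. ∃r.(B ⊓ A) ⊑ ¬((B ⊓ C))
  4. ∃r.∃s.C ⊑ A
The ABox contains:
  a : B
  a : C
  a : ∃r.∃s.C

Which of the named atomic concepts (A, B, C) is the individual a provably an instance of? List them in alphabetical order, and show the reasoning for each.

1. a : A?  L(a) = {B, C, ∃r.∃s.C} ∪ {¬A}
   clash {C, ¬C} at a — a ∈ A
2. a : B?  L(a) = {B, C, ∃r.∃s.C} ∪ {¬B}
   clash {B, ¬B} at a — a ∈ B
3. a : C?  L(a) = {B, C, ∃r.∃s.C} ∪ {¬C}
   clash {C, ¬C} at a — a ∈ C
4. Entailed for a: {A, B, C}

{A, B, C}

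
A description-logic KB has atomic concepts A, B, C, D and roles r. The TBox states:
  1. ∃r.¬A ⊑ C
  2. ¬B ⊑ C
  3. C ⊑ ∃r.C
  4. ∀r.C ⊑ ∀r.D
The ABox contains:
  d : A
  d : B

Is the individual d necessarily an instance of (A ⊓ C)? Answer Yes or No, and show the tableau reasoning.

1. d : (A ⊓ C)?  L(d) = {A, B} ∪ {(¬A ⊔ ¬C)}
   open: L(d) ⊇ {A, B, ¬C, ∀r.A, ∃r.¬C} (+ ∃-successors) — d ∉ (A ⊓ C) possible
2. Hence d : (A ⊓ C): not entailed.

No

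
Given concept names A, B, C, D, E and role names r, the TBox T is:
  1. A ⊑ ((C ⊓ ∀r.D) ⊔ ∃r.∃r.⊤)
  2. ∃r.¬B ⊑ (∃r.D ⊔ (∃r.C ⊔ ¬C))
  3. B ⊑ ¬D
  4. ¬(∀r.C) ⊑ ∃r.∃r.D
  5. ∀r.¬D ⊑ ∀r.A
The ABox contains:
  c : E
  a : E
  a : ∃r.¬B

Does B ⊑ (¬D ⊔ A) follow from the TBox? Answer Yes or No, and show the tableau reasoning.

Yes

1. B ⊑ (¬D ⊔ A)  ⇔  (B ⊓ (D ⊓ ¬A)) unsat w.r.t. T
   all branches close; clash {D, ¬D} at x₀
2. Hence B ⊑ (¬D ⊔ A): entailed.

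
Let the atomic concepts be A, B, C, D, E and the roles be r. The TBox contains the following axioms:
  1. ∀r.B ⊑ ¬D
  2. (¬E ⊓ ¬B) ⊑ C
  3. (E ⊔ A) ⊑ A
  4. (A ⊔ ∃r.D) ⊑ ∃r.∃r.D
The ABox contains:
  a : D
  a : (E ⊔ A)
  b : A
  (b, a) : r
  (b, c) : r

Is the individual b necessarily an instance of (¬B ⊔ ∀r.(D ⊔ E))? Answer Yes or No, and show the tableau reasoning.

1. b : (¬B ⊔ ∀r.(D ⊔ E))?  L(b) = {A} ∪ {(B ⊓ ∃r.(¬D ⊓ ¬E))}
   open: L(b) ⊇ {A, B, ∃r.(¬D ⊓ ¬E), ∃r.¬B, ∃r.∃r.D} (+ ∃-successors) — b ∉ (¬B ⊔ ∀r.(D ⊔ E)) possible
2. Hence b : (¬B ⊔ ∀r.(D ⊔ E)): not entailed.

No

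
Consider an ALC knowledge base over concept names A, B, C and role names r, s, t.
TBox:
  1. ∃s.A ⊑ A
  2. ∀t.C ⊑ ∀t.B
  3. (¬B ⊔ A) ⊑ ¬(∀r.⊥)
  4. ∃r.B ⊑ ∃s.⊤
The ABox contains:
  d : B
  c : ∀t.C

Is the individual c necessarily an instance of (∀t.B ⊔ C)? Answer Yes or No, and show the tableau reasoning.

1. c : (∀t.B ⊔ C)?  L(c) = {∀t.C} ∪ {(∃t.¬B ⊓ ¬C)}
   clash {B, ¬B} at an ∃-successor — c ∈ (∀t.B ⊔ C)
2. Hence c : (∀t.B ⊔ C): entailed.

Yes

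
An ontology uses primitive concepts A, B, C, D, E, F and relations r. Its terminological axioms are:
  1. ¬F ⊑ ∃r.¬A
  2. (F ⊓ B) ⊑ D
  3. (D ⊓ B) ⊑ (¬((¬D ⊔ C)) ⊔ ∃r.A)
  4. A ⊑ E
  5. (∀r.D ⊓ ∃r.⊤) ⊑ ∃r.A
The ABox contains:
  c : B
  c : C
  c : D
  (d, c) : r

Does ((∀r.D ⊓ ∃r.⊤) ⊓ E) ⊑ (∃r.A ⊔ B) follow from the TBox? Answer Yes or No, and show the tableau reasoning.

1. ((∀r.D ⊓ ∃r.⊤) ⊓ E) ⊑ (∃r.A ⊔ B)  ⇔  (((∀r.D ⊓ ∃r.⊤) ⊓ E) ⊓ (∀r.¬A ⊓ ¬B)) unsat w.r.t. T
   all branches close; clash {A, ¬A} at an ∃-successor
2. Hence ((∀r.D ⊓ ∃r.⊤) ⊓ E) ⊑ (∃r.A ⊔ B): entailed.

Yes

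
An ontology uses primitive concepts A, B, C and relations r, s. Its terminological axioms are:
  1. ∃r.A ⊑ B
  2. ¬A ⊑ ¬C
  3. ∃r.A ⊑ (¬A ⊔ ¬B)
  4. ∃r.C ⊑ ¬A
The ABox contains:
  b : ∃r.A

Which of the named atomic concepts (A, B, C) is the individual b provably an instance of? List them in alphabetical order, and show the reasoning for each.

{B}

1. b : A?  L(b) = {∃r.A} ∪ {¬A}
   apply at b: ∃r.A⊑B; ¬A⊑¬C; ∃r.A⊑(¬A ⊔ ¬B)
   open: L(b) ⊇ {B, ¬A, ¬C, ∃r.A} (+ ∃-successors) — b ∉ A possible
2. b : B?  L(b) = {∃r.A} ∪ {¬B}
   clash {B, ¬B} at b — b ∈ B
3. b : C?  L(b) = {∃r.A} ∪ {¬C}
   apply at b: ∃r.A⊑B; ∃r.A⊑(¬A ⊔ ¬B)
   open: L(b) ⊇ {B, ¬A, ¬C, ∃r.A} (+ ∃-successors) — b ∉ C possible
4. Entailed for b: {B}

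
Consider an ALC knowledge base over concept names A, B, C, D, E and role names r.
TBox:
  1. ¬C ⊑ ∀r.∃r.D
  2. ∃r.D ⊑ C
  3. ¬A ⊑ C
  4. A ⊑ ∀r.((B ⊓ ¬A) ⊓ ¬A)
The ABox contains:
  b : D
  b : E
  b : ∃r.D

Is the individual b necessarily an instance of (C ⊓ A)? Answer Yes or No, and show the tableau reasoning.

No

1. b : (C ⊓ A)?  L(b) = {D, E, ∃r.D} ∪ {(¬C ⊔ ¬A)}
   apply at b: ∃r.D⊑C
   open: L(b) ⊇ {C, D, E, ¬A, ∃r.D} (+ ∃-successors) — b ∉ (C ⊓ A) possible
2. Hence b : (C ⊓ A): not entailed.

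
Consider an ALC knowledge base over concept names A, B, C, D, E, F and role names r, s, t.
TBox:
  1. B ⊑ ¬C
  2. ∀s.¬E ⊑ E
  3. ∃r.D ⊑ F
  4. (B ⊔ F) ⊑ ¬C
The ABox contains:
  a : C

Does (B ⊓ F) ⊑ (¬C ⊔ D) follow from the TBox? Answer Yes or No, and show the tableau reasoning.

1. (B ⊓ F) ⊑ (¬C ⊔ D)  ⇔  ((B ⊓ F) ⊓ (C ⊓ ¬D)) unsat w.r.t. T
   all branches close; clash {C, ¬C} at x₀
2. Hence (B ⊓ F) ⊑ (¬C ⊔ D): entailed.

Yes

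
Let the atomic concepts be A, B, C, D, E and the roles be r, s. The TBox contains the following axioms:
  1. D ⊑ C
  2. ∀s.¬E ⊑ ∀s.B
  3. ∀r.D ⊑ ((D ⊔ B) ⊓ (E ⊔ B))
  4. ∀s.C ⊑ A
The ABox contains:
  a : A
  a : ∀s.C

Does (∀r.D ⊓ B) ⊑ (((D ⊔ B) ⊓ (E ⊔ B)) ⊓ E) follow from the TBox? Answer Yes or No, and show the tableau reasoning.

No

1. (∀r.D ⊓ B) ⊑ (((D ⊔ B) ⊓ (E ⊔ B)) ⊓ E)  ⇔  ((∀r.D ⊓ B) ⊓ (((¬D ⊓ ¬B) ⊔ (¬E ⊓ ¬B)) ⊔ ¬E)) unsat w.r.t. T
   apply at x₀: ∀r.D⊑((D ⊔ B) ⊓ (E ⊔ B))
   open: L(x₀) ⊇ {B, ¬D, ¬E, ∀r.D, ∃s.E, …} (+ ∃-successors)
2. Hence (∀r.D ⊓ B) ⊑ (((D ⊔ B) ⊓ (E ⊔ B)) ⊓ E): not entailed.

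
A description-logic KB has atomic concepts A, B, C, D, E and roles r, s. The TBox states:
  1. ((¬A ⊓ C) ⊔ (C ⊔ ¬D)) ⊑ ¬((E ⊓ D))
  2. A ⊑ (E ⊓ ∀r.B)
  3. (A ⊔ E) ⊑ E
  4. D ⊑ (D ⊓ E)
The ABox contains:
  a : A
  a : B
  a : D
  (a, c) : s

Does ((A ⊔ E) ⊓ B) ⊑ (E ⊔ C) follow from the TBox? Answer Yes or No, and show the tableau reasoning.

Yes

1. ((A ⊔ E) ⊓ B) ⊑ (E ⊔ C)  ⇔  (((A ⊔ E) ⊓ B) ⊓ (¬E ⊓ ¬C)) unsat w.r.t. T
   all branches close; clash {E, ¬E} at x₀
2. Hence ((A ⊔ E) ⊓ B) ⊑ (E ⊔ C): entailed.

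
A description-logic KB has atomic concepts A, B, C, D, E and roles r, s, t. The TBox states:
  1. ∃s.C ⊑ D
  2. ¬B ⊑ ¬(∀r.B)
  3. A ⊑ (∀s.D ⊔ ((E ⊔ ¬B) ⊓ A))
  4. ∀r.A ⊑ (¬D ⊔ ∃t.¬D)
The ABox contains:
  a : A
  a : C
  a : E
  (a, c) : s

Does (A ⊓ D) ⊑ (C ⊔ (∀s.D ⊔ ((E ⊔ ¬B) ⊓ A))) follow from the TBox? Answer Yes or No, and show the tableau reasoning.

Yes

1. (A ⊓ D) ⊑ (C ⊔ (∀s.D ⊔ ((E ⊔ ¬B) ⊓ A)))  ⇔  ((A ⊓ D) ⊓ (¬C ⊓ (∃s.¬D ⊓ ((¬E ⊓ B) ⊔ ¬A)))) unsat w.r.t. T
   all branches close; clash {A, ¬A} at x₀
2. Hence (A ⊓ D) ⊑ (C ⊔ (∀s.D ⊔ ((E ⊔ ¬B) ⊓ A))): entailed.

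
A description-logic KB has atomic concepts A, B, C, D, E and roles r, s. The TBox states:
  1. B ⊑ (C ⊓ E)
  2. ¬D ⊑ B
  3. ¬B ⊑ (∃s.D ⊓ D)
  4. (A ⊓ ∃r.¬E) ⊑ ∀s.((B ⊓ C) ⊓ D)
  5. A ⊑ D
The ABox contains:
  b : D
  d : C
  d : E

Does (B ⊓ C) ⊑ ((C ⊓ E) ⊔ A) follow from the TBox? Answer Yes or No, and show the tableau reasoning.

1. (B ⊓ C) ⊑ ((C ⊓ E) ⊔ A)  ⇔  ((B ⊓ C) ⊓ ((¬C ⊔ ¬E) ⊓ ¬A)) unsat w.r.t. T
   all branches close; clash {E, ¬E} at x₀
2. Hence (B ⊓ C) ⊑ ((C ⊓ E) ⊔ A): entailed.

Yes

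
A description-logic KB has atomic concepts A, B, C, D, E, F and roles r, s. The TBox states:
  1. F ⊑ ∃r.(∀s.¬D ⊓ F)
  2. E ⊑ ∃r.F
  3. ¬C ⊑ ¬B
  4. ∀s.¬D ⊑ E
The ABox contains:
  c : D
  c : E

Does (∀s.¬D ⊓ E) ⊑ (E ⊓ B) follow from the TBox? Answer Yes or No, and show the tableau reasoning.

No

1. (∀s.¬D ⊓ E) ⊑ (E ⊓ B)  ⇔  ((∀s.¬D ⊓ E) ⊓ (¬E ⊔ ¬B)) unsat w.r.t. T
   apply at x₀: E⊑∃r.F
   open: L(x₀) ⊇ {C, E, ¬B, ¬F, ∀s.¬D, …} (+ ∃-successors)
2. Hence (∀s.¬D ⊓ E) ⊑ (E ⊓ B): not entailed.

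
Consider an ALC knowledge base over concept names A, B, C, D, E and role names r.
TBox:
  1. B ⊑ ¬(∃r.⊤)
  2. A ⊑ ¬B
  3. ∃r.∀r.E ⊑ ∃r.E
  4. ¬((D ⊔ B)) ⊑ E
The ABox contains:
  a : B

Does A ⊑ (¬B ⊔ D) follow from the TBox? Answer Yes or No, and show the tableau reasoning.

Yes

1. A ⊑ (¬B ⊔ D)  ⇔  (A ⊓ (B ⊓ ¬D)) unsat w.r.t. T
   all branches close; clash {B, ¬B} at x₀
2. Hence A ⊑ (¬B ⊔ D): entailed.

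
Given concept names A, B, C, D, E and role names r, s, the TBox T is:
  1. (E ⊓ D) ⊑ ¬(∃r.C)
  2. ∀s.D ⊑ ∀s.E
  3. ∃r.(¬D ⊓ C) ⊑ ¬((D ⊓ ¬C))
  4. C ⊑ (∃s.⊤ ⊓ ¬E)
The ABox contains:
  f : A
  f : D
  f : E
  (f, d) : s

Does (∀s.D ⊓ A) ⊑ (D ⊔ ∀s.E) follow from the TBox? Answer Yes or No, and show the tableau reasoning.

1. (∀s.D ⊓ A) ⊑ (D ⊔ ∀s.E)  ⇔  ((∀s.D ⊓ A) ⊓ (¬D ⊓ ∃s.¬E)) unsat w.r.t. T
   all branches close; clash {E, ¬E} at an ∃-successor
2. Hence (∀s.D ⊓ A) ⊑ (D ⊔ ∀s.E): entailed.

Yes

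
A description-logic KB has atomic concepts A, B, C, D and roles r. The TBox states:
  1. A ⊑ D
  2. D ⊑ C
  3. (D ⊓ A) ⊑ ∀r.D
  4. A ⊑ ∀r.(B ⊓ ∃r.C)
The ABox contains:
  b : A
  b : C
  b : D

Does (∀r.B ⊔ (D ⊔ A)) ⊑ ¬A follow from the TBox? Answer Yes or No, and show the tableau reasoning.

No

1. (∀r.B ⊔ (D ⊔ A)) ⊑ ¬A  ⇔  ((∀r.B ⊔ (D ⊔ A)) ⊓ A) unsat w.r.t. T
   apply at x₀: A⊑D; A⊑∀r.(B ⊓ ∃r.C)
   open: L(x₀) ⊇ {A, C, D, ∀r.(B ⊓ ∃r.C), ∀r.B, …}
2. Hence (∀r.B ⊔ (D ⊔ A)) ⊑ ¬A: not entailed.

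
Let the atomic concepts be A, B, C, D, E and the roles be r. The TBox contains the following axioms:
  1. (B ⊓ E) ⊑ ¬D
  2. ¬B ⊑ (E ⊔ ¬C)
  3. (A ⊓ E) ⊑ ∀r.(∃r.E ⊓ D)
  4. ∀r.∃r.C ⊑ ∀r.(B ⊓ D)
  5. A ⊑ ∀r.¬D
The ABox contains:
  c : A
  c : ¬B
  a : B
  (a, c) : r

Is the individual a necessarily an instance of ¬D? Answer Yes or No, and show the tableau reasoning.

No

1. a : ¬D?  L(a) = {B} ∪ {D}
   open: L(a) ⊇ {B, D, ¬A, ¬E, ∃r.∀r.¬C} (+ ∃-successors) — a ∉ ¬D possible
2. Hence a : ¬D: not entailed.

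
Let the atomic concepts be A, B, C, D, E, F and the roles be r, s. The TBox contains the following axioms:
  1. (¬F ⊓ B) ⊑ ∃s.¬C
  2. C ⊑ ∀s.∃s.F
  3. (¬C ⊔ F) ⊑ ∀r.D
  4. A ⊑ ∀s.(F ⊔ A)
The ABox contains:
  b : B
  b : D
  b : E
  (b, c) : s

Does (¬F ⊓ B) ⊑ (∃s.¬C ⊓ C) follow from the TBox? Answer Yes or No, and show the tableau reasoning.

1. (¬F ⊓ B) ⊑ (∃s.¬C ⊓ C)  ⇔  ((¬F ⊓ B) ⊓ (∀s.C ⊔ ¬C)) unsat w.r.t. T
   apply at x₀: (¬F ⊓ B)⊑∃s.¬C
   open: L(x₀) ⊇ {B, ¬A, ¬C, ¬F, ∀r.D, …} (+ ∃-successors)
2. Hence (¬F ⊓ B) ⊑ (∃s.¬C ⊓ C): not entailed.

No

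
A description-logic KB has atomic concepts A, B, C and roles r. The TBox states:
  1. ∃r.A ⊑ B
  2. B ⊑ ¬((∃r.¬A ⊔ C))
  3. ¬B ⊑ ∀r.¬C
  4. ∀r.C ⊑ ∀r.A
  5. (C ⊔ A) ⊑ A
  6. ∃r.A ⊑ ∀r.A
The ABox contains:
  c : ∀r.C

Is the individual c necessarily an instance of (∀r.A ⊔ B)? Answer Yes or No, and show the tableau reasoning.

1. c : (∀r.A ⊔ B)?  L(c) = {∀r.C} ∪ {(∃r.¬A ⊓ ¬B)}
   clash {B, ¬B} at c — c ∈ (∀r.A ⊔ B)
2. Hence c : (∀r.A ⊔ B): entailed.

Yes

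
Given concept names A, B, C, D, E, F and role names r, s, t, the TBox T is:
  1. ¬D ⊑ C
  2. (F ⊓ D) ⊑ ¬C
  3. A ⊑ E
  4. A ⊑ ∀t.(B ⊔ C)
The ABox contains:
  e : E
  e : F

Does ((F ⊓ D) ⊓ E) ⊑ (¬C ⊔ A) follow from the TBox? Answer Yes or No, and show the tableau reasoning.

1. ((F ⊓ D) ⊓ E) ⊑ (¬C ⊔ A)  ⇔  (((F ⊓ D) ⊓ E) ⊓ (C ⊓ ¬A)) unsat w.r.t. T
   all branches close; clash {C, ¬C} at x₀
2. Hence ((F ⊓ D) ⊓ E) ⊑ (¬C ⊔ A): entailed.

Yes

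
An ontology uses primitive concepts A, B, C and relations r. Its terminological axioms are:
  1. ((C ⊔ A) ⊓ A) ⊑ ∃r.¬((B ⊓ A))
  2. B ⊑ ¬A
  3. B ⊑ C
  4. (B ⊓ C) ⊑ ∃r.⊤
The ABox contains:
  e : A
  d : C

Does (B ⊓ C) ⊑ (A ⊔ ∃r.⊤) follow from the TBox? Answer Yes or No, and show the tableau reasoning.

1. (B ⊓ C) ⊑ (A ⊔ ∃r.⊤)  ⇔  ((B ⊓ C) ⊓ (¬A ⊓ ∀r.⊥)) unsat w.r.t. T
   all branches close; clash ⊥ at an ∃-successor
2. Hence (B ⊓ C) ⊑ (A ⊔ ∃r.⊤): entailed.

Yes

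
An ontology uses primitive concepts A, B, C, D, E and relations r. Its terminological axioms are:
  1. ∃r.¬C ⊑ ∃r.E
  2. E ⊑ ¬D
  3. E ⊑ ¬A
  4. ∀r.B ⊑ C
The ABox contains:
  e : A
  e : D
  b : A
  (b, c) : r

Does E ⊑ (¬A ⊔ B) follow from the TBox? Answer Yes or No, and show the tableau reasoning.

Yes

1. E ⊑ (¬A ⊔ B)  ⇔  (E ⊓ (A ⊓ ¬B)) unsat w.r.t. T
   all branches close; clash {A, ¬A} at x₀
2. Hence E ⊑ (¬A ⊔ B): entailed.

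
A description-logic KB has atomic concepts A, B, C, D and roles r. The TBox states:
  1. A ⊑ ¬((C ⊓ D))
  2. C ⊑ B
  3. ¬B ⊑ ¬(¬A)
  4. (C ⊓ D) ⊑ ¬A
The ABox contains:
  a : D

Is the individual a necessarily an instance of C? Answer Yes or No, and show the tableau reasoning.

1. a : C?  L(a) = {D} ∪ {¬C}
   open: L(a) ⊇ {B, D, ¬C} — a ∉ C possible
2. Hence a : C: not entailed.

No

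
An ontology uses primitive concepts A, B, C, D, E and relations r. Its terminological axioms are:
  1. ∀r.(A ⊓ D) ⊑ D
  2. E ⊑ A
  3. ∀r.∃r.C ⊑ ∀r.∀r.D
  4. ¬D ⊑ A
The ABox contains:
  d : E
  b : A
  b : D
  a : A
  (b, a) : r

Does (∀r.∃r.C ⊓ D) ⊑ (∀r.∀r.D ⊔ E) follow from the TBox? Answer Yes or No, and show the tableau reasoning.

Yes

1. (∀r.∃r.C ⊓ D) ⊑ (∀r.∀r.D ⊔ E)  ⇔  ((∀r.∃r.C ⊓ D) ⊓ (∃r.∃r.¬D ⊓ ¬E)) unsat w.r.t. T
   all branches close; clash {D, ¬D} at an ∃-successor
2. Hence (∀r.∃r.C ⊓ D) ⊑ (∀r.∀r.D ⊔ E): entailed.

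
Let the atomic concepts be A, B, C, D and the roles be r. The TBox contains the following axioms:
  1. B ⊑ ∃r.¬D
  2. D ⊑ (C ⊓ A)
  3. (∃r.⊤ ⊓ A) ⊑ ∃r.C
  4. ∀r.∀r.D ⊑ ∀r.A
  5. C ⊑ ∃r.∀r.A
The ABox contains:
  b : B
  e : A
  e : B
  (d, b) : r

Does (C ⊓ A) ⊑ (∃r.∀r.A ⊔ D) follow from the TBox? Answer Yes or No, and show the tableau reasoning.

Yes

1. (C ⊓ A) ⊑ (∃r.∀r.A ⊔ D)  ⇔  ((C ⊓ A) ⊓ (∀r.∃r.¬A ⊓ ¬D)) unsat w.r.t. T
   all branches close; clash {A, ¬A} at an ∃-successor
2. Hence (C ⊓ A) ⊑ (∃r.∀r.A ⊔ D): entailed.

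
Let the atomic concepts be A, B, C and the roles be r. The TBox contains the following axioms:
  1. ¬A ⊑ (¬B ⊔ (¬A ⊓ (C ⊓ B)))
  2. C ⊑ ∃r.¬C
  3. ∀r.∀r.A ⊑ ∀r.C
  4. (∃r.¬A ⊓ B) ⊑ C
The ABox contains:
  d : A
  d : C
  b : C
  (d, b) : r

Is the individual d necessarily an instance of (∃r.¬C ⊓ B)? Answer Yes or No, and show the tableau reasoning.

No

1. d : (∃r.¬C ⊓ B)?  L(d) = {A, C} ∪ {(∀r.C ⊔ ¬B)}
   apply at d: C⊑∃r.¬C
   open: L(d) ⊇ {A, C, ¬B, ∃r.¬C, ∃r.∃r.¬A} (+ ∃-successors) — d ∉ (∃r.¬C ⊓ B) possible
2. Hence d : (∃r.¬C ⊓ B): not entailed.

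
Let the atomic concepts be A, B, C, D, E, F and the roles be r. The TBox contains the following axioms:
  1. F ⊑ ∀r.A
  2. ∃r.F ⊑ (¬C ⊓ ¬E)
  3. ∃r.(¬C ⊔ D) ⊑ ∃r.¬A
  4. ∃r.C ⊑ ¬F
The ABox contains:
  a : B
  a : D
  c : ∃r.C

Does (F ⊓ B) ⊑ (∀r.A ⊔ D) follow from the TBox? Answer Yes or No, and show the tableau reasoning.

Yes

1. (F ⊓ B) ⊑ (∀r.A ⊔ D)  ⇔  ((F ⊓ B) ⊓ (∃r.¬A ⊓ ¬D)) unsat w.r.t. T
   all branches close; clash {F, ¬F} at x₀
2. Hence (F ⊓ B) ⊑ (∀r.A ⊔ D): entailed.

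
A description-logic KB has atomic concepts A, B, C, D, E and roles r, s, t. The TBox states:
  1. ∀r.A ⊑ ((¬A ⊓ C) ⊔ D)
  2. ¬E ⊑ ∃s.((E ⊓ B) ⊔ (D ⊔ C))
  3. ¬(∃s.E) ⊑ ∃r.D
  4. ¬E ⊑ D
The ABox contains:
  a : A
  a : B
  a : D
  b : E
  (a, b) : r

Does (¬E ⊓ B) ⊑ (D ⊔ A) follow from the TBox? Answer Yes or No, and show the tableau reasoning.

Yes

1. (¬E ⊓ B) ⊑ (D ⊔ A)  ⇔  ((¬E ⊓ B) ⊓ (¬D ⊓ ¬A)) unsat w.r.t. T
   all branches close; clash {D, ¬D} at x₀
2. Hence (¬E ⊓ B) ⊑ (D ⊔ A): entailed.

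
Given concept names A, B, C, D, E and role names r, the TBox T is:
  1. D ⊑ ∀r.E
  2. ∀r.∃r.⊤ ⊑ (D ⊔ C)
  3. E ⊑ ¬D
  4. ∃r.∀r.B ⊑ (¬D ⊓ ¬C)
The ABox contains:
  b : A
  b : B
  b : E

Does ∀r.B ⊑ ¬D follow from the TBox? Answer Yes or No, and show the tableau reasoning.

No

1. ∀r.B ⊑ ¬D  ⇔  (∀r.B ⊓ D) unsat w.r.t. T
   apply at x₀: D⊑∀r.E
   open: L(x₀) ⊇ {D, ¬E, ∀r.B, ∀r.E, ∀r.∃r.¬B}
2. Hence ∀r.B ⊑ ¬D: not entailed.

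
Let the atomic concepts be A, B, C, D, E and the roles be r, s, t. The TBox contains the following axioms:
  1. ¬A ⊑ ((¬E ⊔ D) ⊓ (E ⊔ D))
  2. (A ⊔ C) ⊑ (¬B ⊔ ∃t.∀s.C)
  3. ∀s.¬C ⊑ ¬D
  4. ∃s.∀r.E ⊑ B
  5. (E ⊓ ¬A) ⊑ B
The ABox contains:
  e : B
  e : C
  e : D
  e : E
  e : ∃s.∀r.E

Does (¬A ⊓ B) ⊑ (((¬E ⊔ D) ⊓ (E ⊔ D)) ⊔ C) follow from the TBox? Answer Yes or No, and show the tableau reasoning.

Yes

1. (¬A ⊓ B) ⊑ (((¬E ⊔ D) ⊓ (E ⊔ D)) ⊔ C)  ⇔  ((¬A ⊓ B) ⊓ (((E ⊓ ¬D) ⊔ (¬E ⊓ ¬D)) ⊓ ¬C)) unsat w.r.t. T
   all branches close; clash {D, ¬D} at x₀
2. Hence (¬A ⊓ B) ⊑ (((¬E ⊔ D) ⊓ (E ⊔ D)) ⊔ C): entailed.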